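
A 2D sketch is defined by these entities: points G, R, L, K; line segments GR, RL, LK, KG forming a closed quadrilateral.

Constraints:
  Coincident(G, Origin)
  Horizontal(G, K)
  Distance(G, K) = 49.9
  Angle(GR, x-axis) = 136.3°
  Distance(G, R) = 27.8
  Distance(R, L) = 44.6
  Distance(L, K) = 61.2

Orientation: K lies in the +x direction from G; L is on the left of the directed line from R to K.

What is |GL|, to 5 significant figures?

50.671

G is at the origin; GK is horizontal with |GK| = 49.9 and K in +x, so K = (49.9, 0). GR runs at 136.3° with |GR| = 27.8, so R = (-20.098, 19.207). L is determined by |RL| = 44.6 and |LK| = 61.2 together: it lies at the intersection of circle(R, 44.6) and circle(K, 61.2). With |RK| = 72.586, the foot of the radical line on RK is 24.195 from R and the perpendicular offset is √(44.6² − 24.195²) = 37.467. Taking the left-of-RK solution: L = (13.148, 48.936).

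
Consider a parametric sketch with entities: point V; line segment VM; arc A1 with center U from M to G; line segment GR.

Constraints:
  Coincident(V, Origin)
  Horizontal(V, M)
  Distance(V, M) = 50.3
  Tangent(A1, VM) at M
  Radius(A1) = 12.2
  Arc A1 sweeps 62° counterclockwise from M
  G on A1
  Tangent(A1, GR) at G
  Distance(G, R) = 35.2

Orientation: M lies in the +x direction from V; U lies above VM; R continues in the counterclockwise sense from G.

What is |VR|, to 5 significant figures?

86.206

V is at the origin; VM is horizontal with |VM| = 50.3 and M on the +x side, so M = (50.300, 0.0000). The tangent condition forces UM to be normal to VM, so U = M + (0, 12.2) = (50.300, 12.200). On A1, M sits at bearing -90° from U; a 62° counterclockwise sweep puts G at bearing -28°, so G = U + 12.2·(cos -28°, sin -28°) = (61.072, 6.4724). Since A1 is tangent to GR there, UG ⟂ GR, so GR runs along (−sin -28°, cos -28°); with |GR| = 35.2, R = (77.597, 37.552). Then |VR| = |R − V| = 86.206.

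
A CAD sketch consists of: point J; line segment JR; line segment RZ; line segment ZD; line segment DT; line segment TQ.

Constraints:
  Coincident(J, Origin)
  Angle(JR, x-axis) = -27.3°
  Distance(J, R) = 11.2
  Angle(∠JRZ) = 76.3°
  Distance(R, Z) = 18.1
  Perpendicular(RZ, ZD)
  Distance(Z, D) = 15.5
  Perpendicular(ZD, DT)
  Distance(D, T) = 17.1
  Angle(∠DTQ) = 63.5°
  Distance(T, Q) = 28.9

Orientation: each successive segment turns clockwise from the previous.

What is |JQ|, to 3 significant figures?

24.0

ZD is perpendicular to DT, so DT runs at 49.0°; with |DT| = 17.1, T = (-2.40, 4.28). ∠DTQ = 63.5° gives TQ at -67.5° from the x-axis; with |TQ| = 28.9, Q = (8.66, -22.4). Then |JQ| = |Q − J| = 24.0.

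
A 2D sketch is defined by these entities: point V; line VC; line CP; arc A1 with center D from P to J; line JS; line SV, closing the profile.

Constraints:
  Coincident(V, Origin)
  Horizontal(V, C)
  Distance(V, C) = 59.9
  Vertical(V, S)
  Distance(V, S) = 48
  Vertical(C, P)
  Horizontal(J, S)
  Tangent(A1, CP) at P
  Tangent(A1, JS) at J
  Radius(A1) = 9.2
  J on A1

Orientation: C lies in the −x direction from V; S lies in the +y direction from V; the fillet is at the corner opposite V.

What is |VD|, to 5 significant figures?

63.843

V and S share the same x with |VS| = 48.0 and S on the +y side, so S = (0.0000, 48.000). The virtual corner opposite V is at (-59.900, 48.000). A1 meets CP tangentially, so DP is at right angles to CP and the tangent condition forces DJ to be normal to JS, with radius 9.2, so the center D sits 9.2 in from both sides at D = (-50.700, 38.800). Then |VD| = |D − V| = 63.843.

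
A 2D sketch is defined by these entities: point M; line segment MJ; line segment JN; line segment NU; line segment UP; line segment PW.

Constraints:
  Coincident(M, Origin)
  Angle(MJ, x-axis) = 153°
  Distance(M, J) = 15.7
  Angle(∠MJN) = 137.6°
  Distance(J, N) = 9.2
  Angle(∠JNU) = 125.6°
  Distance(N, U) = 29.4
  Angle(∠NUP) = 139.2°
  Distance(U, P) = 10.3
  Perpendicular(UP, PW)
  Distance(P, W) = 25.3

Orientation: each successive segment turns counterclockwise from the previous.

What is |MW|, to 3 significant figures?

24.3

M is at the origin; MJ runs at 153.0° with length 15.7, so J = (-14.0, 7.13). ∠MJN = 137.6° gives JN at -165° from the x-axis; with |JN| = 9.2, N = (-22.9, 4.68). ∠JNU = 125.6° gives NU at -110° from the x-axis; with |NU| = 29.4, U = (-33.0, -22.9). ∠NUP = 139.2° gives UP at -69.4° from the x-axis; with |UP| = 10.3, P = (-29.4, -32.5). The perpendicularity gives PW at right angles to UP, so PW runs at 20.6°; with |PW| = 25.3, W = (-5.70, -23.6). Then |MW| = |W − M| = 24.3.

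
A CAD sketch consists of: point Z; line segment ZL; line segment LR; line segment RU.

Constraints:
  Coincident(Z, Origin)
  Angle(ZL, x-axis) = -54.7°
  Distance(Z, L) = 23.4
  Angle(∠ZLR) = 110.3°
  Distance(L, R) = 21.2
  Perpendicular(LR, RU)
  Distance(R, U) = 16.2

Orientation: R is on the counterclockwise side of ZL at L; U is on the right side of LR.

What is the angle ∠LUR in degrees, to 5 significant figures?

52.615°

∠ZLR = 110.3°, so LR runs at -54.7° + (180° − 110.3°) = 15.000° from the x-axis; with |LR| = 21.2, R = L + 21.2·(cos 15.000°, sin 15.000°) = (33.999, -13.611). The perpendicularity gives RU at right angles to LR; with |RU| = 16.2 on the right of LR, U = R + 16.2·(0.25882, -0.96593) = (38.192, -29.259). Then cos ∠LUR = UL·UR / (|UL||UR|), giving 52.615°.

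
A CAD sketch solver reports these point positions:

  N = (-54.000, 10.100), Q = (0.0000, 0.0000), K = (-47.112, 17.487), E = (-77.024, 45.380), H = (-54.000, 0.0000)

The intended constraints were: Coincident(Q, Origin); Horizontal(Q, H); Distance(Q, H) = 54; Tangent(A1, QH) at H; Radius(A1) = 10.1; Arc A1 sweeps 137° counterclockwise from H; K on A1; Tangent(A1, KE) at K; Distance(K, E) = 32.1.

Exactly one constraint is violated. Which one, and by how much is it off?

Distance(K, E) = 32.1 — off by 8.80.

Q = (0.00, 0.00) ✓; Q.y = 0.00, H.y = 0.00 ✓; |QH| = 54.00 ✓; ∠(NH, HQ) = 90.00° ✓; |NH| = 10.10 ✓; bearing(N→K) − bearing(N→H) = 137.0° ✓; |NK| = 10.10 ✓; ∠(NK, KE) = 90.00° ✓; |KE| = 40.90 ✗.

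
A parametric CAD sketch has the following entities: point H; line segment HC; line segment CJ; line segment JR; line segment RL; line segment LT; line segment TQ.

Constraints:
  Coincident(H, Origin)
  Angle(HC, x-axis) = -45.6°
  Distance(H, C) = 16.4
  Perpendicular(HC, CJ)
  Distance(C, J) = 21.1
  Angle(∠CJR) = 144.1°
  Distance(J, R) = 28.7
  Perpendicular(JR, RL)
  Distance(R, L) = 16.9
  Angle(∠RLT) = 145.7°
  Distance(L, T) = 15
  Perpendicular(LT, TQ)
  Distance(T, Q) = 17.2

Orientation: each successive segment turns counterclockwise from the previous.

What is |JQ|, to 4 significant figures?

20.51

H is at the origin; HC runs at -45.6° with length 16.4, so C = (11.47, -11.72). The perpendicularity gives CJ at right angles to HC, so CJ runs at 44.40°; with |CJ| = 21.1, J = (26.55, 3.046). ∠CJR = 144.1° gives JR at 80.30° from the x-axis; with |JR| = 28.7, R = (31.39, 31.34). The perpendicularity gives RL at right angles to JR, so RL runs at 170.3°; with |RL| = 16.9, L = (14.73, 34.18). ∠RLT = 145.7° gives LT at -155.4° from the x-axis; with |LT| = 15.0, T = (1.089, 27.94). LT is perpendicular to TQ, so TQ runs at -65.40°; with |TQ| = 17.2, Q = (8.249, 12.30). Then |JQ| = |Q − J| = 20.51.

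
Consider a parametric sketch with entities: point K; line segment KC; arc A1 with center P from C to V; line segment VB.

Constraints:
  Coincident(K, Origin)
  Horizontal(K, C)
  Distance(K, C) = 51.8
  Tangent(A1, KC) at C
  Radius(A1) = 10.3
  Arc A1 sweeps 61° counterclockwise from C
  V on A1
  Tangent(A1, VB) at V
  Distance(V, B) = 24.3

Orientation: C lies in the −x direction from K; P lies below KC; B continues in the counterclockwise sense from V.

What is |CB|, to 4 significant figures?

33.73

K is at the origin; KC is horizontal with |KC| = 51.8 and C on the −x side, so C = (-51.80, 0.000). Tangency of A1 to KC means the radius PC is perpendicular to KC, so P = C + (0, -10.3) = (-51.80, -10.30). On A1, C sits at bearing 90° from P; a 61° counterclockwise sweep puts V at bearing 151°, so V = P + 10.3·(cos 151°, sin 151°) = (-60.81, -5.306). The tangent condition forces PV to be normal to VB, so VB runs along (−sin 151°, cos 151°); with |VB| = 24.3, B = (-72.59, -26.56). Then |CB| = |B − C| = 33.73.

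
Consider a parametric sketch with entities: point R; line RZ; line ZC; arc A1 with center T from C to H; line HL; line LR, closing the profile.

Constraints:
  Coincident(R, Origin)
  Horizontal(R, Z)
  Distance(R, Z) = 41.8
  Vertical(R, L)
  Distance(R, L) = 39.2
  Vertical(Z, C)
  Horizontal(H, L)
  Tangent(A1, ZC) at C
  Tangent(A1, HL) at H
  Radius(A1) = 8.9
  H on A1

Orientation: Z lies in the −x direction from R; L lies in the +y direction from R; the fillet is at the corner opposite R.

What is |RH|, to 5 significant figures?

51.177

The virtual corner opposite R is at (-41.800, 39.200). A1 meets ZC tangentially, so TC is at right angles to ZC and the tangent condition forces TH to be normal to HL, with radius 8.9, so the center T sits 8.9 in from both sides at T = (-32.900, 30.300). That places the tangent points at C = (-41.800, 30.300) on ZC and H = (-32.900, 39.200) on HL. Then |RH| = |H − R| = 51.177.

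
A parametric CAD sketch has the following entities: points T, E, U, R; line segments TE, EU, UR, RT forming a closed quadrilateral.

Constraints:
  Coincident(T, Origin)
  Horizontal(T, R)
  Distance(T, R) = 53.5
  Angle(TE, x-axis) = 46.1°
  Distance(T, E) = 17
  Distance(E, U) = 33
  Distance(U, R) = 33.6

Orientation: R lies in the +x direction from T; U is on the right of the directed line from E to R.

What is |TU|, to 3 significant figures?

30.9

Checks: |EU| = 33.00 ✓; |UR| = 33.60 ✓.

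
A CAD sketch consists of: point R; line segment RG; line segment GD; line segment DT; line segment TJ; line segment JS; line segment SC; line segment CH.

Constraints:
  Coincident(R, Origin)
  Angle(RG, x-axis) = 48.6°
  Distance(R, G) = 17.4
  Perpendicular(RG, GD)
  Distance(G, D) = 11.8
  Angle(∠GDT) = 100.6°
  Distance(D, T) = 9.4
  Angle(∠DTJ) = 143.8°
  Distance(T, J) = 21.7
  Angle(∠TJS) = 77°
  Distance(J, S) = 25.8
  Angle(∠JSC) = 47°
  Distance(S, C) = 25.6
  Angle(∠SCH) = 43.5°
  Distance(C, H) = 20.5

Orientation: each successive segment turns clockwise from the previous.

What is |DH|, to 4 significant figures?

29.31

R is at the origin; RG runs at 48.6° with length 17.4, so G = (11.51, 13.05). RG ⟂ GD, so GD runs at -41.40°; with |GD| = 11.8, D = (20.36, 5.248). ∠GDT = 100.6° gives DT at -120.8° from the x-axis; with |DT| = 9.4, T = (15.54, -2.826). ∠DTJ = 143.8° gives TJ at -157.0° from the x-axis; with |TJ| = 21.7, J = (-4.430, -11.30). ∠TJS = 77.0° gives JS at 100.0° from the x-axis; with |JS| = 25.8, S = (-8.910, 14.10). ∠JSC = 47.0° gives SC at -33.00° from the x-axis; with |SC| = 25.6, C = (12.56, 0.1606). ∠SCH = 43.5° gives CH at -169.5° from the x-axis; with |CH| = 20.5, H = (-7.597, -3.575). Then |DH| = |H − D| = 29.31.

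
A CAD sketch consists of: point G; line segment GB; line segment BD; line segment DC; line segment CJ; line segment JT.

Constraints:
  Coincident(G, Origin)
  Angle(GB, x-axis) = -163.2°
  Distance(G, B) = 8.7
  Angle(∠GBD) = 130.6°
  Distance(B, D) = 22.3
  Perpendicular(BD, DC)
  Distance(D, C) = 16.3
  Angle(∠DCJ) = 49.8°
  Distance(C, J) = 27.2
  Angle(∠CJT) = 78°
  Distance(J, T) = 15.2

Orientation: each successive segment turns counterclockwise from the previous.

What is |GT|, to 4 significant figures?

25.76

G is at the origin; GB runs at -163.2° with length 8.7, so B = (-8.329, -2.515). ∠GBD = 130.6° gives BD at -113.8° from the x-axis; with |BD| = 22.3, D = (-17.33, -22.92). BD ⟂ DC, so DC runs at -23.80°; with |DC| = 16.3, C = (-2.414, -29.50). ∠DCJ = 49.8° gives CJ at 106.4° from the x-axis; with |CJ| = 27.2, J = (-10.09, -3.403). ∠CJT = 78.0° gives JT at -151.6° from the x-axis; with |JT| = 15.2, T = (-23.46, -10.63). Then |GT| = |T − G| = 25.76.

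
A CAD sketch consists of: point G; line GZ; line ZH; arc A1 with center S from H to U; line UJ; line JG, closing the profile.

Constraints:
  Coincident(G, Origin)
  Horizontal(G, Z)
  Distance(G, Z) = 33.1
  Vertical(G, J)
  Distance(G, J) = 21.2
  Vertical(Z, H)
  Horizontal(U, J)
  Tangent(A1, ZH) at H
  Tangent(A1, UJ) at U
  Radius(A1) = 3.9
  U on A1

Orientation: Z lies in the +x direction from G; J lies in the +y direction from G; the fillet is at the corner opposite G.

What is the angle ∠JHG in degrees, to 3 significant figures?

34.3°

The virtual corner opposite G is at (33.1, 21.2). A1 meets ZH tangentially, so SH is at right angles to ZH and the tangent condition forces SU to be normal to UJ, with radius 3.9, so the center S sits 3.9 in from both sides at S = (29.2, 17.3). That places the tangent points at H = (33.1, 17.3) on ZH and U = (29.2, 21.2) on UJ. Then cos ∠JHG = HJ·HG / (|HJ||HG|), giving 34.3°.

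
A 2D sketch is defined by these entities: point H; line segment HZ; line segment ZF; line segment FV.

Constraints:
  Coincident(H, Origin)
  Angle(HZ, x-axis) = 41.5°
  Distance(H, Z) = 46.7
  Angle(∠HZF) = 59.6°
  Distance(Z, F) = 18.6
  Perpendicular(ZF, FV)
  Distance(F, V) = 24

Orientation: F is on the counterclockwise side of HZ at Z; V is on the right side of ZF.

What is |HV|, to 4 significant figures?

64.48

∠HZF = 59.6°, so ZF runs at 41.5° + (180° − 59.6°) = 161.9° from the x-axis; with |ZF| = 18.6, F = Z + 18.6·(cos 161.9°, sin 161.9°) = (17.30, 36.72). ZF is perpendicular to FV; with |FV| = 24.0 on the right of ZF, V = F + 24.0·(0.3107, 0.9505) = (24.75, 59.54). Then |HV| = |V − H| = 64.48.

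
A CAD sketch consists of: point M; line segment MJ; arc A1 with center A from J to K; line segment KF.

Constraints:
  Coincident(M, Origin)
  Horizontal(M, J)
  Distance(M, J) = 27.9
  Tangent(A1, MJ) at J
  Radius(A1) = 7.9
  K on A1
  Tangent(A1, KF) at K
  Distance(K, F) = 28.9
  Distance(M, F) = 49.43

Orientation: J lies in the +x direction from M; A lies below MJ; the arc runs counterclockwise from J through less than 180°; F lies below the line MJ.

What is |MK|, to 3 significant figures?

23.4

Checks: |AK| = 7.900 ✓; ∠(AK, KF) = 90.00° ✓; |KF| = 28.90 ✓; |MF| = 49.43 ✓.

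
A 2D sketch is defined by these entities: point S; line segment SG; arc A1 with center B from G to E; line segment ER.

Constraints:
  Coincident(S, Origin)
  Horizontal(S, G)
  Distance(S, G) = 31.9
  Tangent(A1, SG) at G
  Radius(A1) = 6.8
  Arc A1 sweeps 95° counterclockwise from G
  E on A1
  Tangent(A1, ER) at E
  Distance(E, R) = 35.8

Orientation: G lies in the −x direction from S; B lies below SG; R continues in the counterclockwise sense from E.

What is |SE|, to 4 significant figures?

39.37

S is at the origin; SG is horizontal with |SG| = 31.9 and G on the −x side, so G = (-31.90, 0.000). Tangency of A1 to SG means the radius BG is perpendicular to SG, so B = G + (0, -6.8) = (-31.90, -6.800). On A1, G sits at bearing 90° from B; a 95° counterclockwise sweep puts E at bearing 185°, so E = B + 6.8·(cos 185°, sin 185°) = (-38.67, -7.393). Then |SE| = |E − S| = 39.37.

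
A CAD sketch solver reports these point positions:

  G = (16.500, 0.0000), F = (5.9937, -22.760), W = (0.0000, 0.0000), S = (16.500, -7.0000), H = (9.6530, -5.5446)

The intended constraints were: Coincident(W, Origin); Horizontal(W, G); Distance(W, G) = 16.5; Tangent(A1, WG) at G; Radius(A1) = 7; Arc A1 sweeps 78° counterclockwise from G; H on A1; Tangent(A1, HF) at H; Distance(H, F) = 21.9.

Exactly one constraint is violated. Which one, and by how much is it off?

Distance(H, F) = 21.9 — off by 4.30.

W = (0.00, 0.00) ✓; W.y = 0.00, G.y = 0.00 ✓; |WG| = 16.50 ✓; ∠(SG, GW) = 90.00° ✓; |SG| = 7.000 ✓; bearing(S→H) − bearing(S→G) = 78.00° ✓; |SH| = 7.000 ✓; ∠(SH, HF) = 90.00° ✓; |HF| = 17.60 ✗.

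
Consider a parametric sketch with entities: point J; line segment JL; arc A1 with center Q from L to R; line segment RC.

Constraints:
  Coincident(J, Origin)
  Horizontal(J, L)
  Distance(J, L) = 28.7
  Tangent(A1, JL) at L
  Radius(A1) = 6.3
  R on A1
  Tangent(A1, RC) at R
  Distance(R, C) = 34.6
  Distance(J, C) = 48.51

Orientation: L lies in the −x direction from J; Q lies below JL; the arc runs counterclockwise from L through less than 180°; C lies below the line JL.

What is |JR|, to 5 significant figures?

35.675

J is at the origin; J and L share the same y with |JL| = 28.7 and L on the −x side, so L = (-28.700, 0.0000). A1 meets JL tangentially, so QL is at right angles to JL, so Q = L + (0, -6.3) = (-28.700, -6.3000). Since QR ⟂ RC (tangency), |QC| = √(6.3² + 34.6²) = 35.169 regardless of where R sits on A1. So C lies on both circle(J, 48.51) and circle(Q, 35.169); the below-JL intersection is C = (-25.421, -41.316). R is the foot of the tangent from C: R = (-34.766, -8.0015).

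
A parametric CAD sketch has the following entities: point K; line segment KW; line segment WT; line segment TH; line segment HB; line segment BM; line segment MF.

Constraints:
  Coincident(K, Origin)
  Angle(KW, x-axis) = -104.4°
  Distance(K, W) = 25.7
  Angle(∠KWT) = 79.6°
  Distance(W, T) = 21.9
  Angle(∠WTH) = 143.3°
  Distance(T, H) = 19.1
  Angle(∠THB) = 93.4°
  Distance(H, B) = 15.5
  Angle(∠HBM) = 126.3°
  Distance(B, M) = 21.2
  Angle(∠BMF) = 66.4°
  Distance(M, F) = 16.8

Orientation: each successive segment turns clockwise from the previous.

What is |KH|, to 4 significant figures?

35.40

K is at the origin; KW runs at -104.4° with length 25.7, so W = (-6.391, -24.89). ∠KWT = 79.6° gives WT at 155.2° from the x-axis; with |WT| = 21.9, T = (-26.27, -15.71). ∠WTH = 143.3° gives TH at 118.5° from the x-axis; with |TH| = 19.1, H = (-35.39, 1.079). Then |KH| = |H − K| = 35.40.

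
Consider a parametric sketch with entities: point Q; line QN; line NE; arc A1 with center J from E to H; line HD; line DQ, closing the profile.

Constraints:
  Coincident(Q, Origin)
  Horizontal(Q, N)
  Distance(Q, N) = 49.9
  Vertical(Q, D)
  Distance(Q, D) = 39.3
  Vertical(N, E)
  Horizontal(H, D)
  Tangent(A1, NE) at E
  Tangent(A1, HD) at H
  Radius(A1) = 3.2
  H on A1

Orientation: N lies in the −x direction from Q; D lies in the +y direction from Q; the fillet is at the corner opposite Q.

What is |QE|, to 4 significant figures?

61.59

The virtual corner opposite Q is at (-49.90, 39.30). A1 meets NE tangentially, so JE is at right angles to NE and A1 meets HD tangentially, so JH is at right angles to HD, with radius 3.2, so the center J sits 3.2 in from both sides at J = (-46.70, 36.10). That places the tangent points at E = (-49.90, 36.10) on NE and H = (-46.70, 39.30) on HD. Then |QE| = |E − Q| = 61.59.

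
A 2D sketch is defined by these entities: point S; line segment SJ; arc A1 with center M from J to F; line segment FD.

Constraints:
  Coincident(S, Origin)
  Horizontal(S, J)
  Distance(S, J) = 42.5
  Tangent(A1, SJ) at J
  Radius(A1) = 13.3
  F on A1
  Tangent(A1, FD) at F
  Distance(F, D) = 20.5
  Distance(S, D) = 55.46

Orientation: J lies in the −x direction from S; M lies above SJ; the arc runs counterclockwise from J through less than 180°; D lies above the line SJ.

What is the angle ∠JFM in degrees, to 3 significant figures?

30.6°

Checks: |SJ| = 42.50 ✓; |MF| = 13.30 ✓; ∠(MF, FD) = 90.00° ✓; |FD| = 20.50 ✓; |SD| = 55.46 ✓.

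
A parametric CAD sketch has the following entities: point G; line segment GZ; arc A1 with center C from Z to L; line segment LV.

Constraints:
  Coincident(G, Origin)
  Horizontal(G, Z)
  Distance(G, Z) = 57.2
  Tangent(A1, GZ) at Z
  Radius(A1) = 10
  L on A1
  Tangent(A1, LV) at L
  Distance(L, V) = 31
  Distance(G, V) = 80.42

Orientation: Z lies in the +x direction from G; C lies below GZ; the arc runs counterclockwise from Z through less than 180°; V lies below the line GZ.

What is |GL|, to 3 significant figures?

52.3

Checks: |CL| = 10.00 ✓; ∠(CL, LV) = 90.00° ✓; |LV| = 31.00 ✓; |GV| = 80.42 ✓.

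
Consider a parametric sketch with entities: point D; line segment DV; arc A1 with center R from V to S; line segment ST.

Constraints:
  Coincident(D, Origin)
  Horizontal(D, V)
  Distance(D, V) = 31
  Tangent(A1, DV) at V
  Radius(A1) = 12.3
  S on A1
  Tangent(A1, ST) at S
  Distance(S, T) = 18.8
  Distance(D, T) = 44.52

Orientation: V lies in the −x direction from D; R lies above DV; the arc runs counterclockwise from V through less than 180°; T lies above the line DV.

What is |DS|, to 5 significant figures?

26.592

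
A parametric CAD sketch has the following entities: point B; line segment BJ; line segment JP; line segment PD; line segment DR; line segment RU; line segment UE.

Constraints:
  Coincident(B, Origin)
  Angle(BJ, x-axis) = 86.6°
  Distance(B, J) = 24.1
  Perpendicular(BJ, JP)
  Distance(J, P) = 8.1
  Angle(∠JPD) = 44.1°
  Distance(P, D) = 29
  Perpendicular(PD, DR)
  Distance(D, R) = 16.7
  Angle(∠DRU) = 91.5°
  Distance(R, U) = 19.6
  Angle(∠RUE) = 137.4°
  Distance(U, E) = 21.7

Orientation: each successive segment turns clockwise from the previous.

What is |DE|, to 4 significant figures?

36.07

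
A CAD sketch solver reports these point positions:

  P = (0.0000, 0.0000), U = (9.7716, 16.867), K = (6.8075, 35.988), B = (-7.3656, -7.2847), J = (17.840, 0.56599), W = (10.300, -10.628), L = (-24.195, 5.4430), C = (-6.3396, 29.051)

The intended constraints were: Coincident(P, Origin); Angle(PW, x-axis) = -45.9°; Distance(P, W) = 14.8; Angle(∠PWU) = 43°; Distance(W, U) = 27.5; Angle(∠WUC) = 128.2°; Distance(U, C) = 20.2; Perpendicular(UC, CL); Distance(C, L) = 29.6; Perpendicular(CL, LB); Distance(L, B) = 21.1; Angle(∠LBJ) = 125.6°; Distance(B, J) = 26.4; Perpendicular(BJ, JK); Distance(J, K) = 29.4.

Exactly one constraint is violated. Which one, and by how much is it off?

Distance(J, K) = 29.4 — off by 7.70.

P = (0.00, 0.00) ✓; PW at -45.90° ✓; |PW| = 14.80 ✓; ∠PWU = 43.00° ✓; |WU| = 27.50 ✓; ∠WUC = 128.2° ✓; |UC| = 20.20 ✓; ∠(UC, CL) = 90.00° ✓; |CL| = 29.60 ✓; ∠(CL, LB) = 90.00° ✓; |LB| = 21.10 ✓; ∠LBJ = 125.6° ✓; |BJ| = 26.40 ✓; ∠(BJ, JK) = 90.00° ✓; |JK| = 37.10 ✗.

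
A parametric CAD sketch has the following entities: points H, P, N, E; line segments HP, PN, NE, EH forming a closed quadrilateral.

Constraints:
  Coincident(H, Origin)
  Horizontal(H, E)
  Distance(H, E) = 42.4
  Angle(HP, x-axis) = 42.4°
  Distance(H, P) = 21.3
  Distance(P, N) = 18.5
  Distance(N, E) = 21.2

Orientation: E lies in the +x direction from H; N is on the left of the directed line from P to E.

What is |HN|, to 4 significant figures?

38.70

Checks: |PN| = 18.50 ✓; |NE| = 21.20 ✓.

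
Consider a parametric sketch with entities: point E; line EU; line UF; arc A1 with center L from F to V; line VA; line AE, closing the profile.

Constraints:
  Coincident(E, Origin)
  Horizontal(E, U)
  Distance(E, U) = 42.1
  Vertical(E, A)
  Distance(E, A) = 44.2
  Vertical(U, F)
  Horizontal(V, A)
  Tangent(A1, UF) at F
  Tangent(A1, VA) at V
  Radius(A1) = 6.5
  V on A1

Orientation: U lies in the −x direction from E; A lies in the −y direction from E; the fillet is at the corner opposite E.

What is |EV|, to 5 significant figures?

56.754

The virtual corner opposite E is at (-42.100, -44.200). The tangent condition forces LF to be normal to UF and since A1 is tangent to VA there, LV ⟂ VA, with radius 6.5, so the center L sits 6.5 in from both sides at L = (-35.600, -37.700). That places the tangent points at F = (-42.100, -37.700) on UF and V = (-35.600, -44.200) on VA. Then |EV| = |V − E| = 56.754.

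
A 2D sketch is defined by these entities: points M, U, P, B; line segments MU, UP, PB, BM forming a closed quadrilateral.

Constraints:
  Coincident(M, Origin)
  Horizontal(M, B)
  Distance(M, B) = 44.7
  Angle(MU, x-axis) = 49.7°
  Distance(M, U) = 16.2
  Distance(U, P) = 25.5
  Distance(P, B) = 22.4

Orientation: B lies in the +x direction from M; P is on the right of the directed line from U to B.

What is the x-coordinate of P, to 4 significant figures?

24.24

M is at the origin; M and B share the same y with |MB| = 44.7 and B in +x, so B = (44.7, 0). MU runs at 49.7° with |MU| = 16.2, so U = (10.48, 12.36). P is determined by |UP| = 25.5 and |PB| = 22.4 together: it lies at the intersection of circle(U, 25.5) and circle(B, 22.4). With |UB| = 36.38, the foot of the radical line on UB is 20.23 from U and the perpendicular offset is √(25.5² − 20.23²) = 15.52. Taking the right-of-UB solution: P = (24.24, -9.114).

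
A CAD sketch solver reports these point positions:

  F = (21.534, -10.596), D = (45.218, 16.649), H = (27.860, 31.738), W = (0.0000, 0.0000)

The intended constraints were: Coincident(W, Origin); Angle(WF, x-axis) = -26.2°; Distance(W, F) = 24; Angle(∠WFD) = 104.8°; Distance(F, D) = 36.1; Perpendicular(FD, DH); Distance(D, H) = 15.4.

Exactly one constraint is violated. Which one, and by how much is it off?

Distance(D, H) = 15.4 — off by 7.60.

W = (0.00, 0.00) ✓; WF at -26.20° ✓; |WF| = 24.00 ✓; ∠WFD = 104.8° ✓; |FD| = 36.10 ✓; ∠(FD, DH) = 90.00° ✓; |DH| = 23.00 ✗.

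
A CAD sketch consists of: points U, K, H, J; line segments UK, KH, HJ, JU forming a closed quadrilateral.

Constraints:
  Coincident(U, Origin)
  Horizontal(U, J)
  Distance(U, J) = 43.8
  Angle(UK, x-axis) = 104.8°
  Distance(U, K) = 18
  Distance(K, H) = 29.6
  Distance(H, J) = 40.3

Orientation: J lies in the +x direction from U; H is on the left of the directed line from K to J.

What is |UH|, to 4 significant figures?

38.85

Checks: U.y = 0.00, J.y = 0.00 ✓; |KH| = 29.60 ✓; |HJ| = 40.30 ✓.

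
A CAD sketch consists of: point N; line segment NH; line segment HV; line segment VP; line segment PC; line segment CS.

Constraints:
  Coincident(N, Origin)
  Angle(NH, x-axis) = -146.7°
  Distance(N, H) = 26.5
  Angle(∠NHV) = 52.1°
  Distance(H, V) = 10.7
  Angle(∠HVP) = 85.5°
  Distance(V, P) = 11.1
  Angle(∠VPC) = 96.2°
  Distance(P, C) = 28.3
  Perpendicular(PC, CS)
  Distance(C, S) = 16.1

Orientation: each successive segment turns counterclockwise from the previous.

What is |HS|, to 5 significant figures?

19.394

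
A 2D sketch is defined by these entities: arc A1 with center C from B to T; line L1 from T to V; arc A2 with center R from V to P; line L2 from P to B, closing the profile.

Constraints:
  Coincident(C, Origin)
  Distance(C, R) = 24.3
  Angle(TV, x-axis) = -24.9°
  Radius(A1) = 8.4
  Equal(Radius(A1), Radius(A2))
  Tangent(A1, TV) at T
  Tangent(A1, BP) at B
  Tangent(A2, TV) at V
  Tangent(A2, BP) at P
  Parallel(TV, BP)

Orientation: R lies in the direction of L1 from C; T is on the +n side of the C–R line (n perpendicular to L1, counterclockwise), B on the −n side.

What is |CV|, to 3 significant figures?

25.7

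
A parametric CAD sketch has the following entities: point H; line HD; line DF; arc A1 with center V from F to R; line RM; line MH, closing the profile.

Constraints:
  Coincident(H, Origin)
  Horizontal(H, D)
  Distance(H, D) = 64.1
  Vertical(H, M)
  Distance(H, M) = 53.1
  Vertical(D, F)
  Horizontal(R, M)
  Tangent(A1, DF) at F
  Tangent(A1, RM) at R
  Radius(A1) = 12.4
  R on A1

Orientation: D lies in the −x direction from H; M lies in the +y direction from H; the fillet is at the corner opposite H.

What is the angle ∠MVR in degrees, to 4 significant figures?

76.51°

H is at the origin; HD is horizontal with |HD| = 64.1 and D on the −x side, so D = (-64.10, 0.000). H and M share the same x with |HM| = 53.1 and M on the +y side, so M = (0.000, 53.10). The virtual corner opposite H is at (-64.10, 53.10). A1 meets DF tangentially, so VF is at right angles to DF and A1 meets RM tangentially, so VR is at right angles to RM, with radius 12.4, so the center V sits 12.4 in from both sides at V = (-51.70, 40.70). That places the tangent points at F = (-64.10, 40.70) on DF and R = (-51.70, 53.10) on RM. Then cos ∠MVR = VM·VR / (|VM||VR|), giving 76.51°.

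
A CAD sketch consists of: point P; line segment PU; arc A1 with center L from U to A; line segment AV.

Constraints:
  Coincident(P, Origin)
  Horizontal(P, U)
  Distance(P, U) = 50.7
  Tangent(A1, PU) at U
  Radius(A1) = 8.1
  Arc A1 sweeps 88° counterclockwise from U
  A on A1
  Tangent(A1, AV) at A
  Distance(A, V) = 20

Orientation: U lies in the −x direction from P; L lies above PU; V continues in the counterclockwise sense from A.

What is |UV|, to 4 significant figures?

29.16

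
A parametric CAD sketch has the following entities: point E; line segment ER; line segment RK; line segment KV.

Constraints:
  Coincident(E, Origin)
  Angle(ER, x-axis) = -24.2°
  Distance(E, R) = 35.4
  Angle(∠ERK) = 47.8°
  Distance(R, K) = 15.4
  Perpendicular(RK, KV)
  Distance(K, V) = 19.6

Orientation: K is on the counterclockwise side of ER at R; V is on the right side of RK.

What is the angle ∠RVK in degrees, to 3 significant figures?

38.2°

∠ERK = 47.8°, so RK runs at -24.2° + (180° − 47.8°) = 108° from the x-axis; with |RK| = 15.4, K = R + 15.4·(cos 108°, sin 108°) = (27.5, 0.135). RK ⟂ KV; with |KV| = 19.6 on the right of RK, V = K + 19.6·(0.951, 0.309) = (46.2, 6.19). Then cos ∠RVK = VR·VK / (|VR||VK|), giving 38.2°.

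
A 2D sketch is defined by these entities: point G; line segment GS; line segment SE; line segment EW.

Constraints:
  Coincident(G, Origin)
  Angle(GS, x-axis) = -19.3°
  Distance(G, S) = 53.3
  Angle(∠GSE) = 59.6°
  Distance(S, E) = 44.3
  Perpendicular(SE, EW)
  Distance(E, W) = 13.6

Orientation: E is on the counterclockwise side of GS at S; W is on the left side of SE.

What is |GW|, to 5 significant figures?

36.718

G is at the origin; GS runs at -19.3° with length 53.3, so S = 53.3·(cos -19.3°, sin -19.3°) = (50.305, -17.616). ∠GSE = 59.6°, so SE runs at -19.3° + (180° − 59.6°) = 101.10° from the x-axis; with |SE| = 44.3, E = S + 44.3·(cos 101.10°, sin 101.10°) = (41.776, 25.855). SE ⟂ EW; with |EW| = 13.6 on the left of SE, W = E + 13.6·(-0.98129, -0.19252) = (28.430, 23.237). Then |GW| = |W − G| = 36.718.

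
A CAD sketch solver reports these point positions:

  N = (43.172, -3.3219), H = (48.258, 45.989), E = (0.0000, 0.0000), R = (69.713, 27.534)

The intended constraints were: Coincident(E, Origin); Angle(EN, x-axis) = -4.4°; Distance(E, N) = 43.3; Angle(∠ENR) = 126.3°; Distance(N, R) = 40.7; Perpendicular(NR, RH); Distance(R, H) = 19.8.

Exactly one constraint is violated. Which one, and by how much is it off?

Distance(R, H) = 19.8 — off by 8.50.

E = (0.00, 0.00) ✓; EN at -4.400° ✓; |EN| = 43.30 ✓; ∠ENR = 126.3° ✓; |NR| = 40.70 ✓; ∠(NR, RH) = 90.00° ✓; |RH| = 28.30 ✗.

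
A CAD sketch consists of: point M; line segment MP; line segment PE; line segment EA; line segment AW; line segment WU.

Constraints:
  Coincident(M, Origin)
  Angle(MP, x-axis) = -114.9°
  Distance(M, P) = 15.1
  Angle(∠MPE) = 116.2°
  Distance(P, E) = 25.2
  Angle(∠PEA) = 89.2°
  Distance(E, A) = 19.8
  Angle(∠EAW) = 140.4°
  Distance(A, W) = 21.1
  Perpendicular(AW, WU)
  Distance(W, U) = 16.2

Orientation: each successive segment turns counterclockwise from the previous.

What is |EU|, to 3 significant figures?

36.5

∠EAW = 140.4° gives AW at 79.3° from the x-axis; with |AW| = 21.1, W = (28.6, 0.0726). AW is perpendicular to WU, so WU runs at 169°; with |WU| = 16.2, U = (12.7, 3.08). Then |EU| = |U − E| = 36.5.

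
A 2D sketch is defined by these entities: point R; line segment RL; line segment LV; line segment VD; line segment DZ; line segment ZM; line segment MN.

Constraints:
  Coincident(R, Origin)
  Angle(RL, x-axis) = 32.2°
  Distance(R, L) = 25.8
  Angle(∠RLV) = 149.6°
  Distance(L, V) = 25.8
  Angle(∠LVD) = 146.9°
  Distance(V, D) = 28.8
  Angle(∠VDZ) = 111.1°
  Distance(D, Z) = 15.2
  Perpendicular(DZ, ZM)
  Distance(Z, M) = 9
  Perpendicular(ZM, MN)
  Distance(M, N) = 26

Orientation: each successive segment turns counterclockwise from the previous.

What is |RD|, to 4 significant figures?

72.23

R is at the origin; RL runs at 32.2° with length 25.8, so L = (21.83, 13.75). ∠RLV = 149.6° gives LV at 62.60° from the x-axis; with |LV| = 25.8, V = (33.70, 36.65). ∠LVD = 146.9° gives VD at 95.70° from the x-axis; with |VD| = 28.8, D = (30.84, 65.31). Then |RD| = |D − R| = 72.23.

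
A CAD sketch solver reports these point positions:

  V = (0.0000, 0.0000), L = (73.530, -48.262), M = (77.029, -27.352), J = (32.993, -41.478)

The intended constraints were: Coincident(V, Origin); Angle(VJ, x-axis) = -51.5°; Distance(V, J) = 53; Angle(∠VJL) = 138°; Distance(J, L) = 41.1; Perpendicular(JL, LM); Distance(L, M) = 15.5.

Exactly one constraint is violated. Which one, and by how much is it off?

Distance(L, M) = 15.5 — off by 5.70.

V = (0.00, 0.00) ✓; VJ at -51.50° ✓; |VJ| = 53.00 ✓; ∠VJL = 138.0° ✓; |JL| = 41.10 ✓; ∠(JL, LM) = 90.00° ✓; |LM| = 21.20 ✗.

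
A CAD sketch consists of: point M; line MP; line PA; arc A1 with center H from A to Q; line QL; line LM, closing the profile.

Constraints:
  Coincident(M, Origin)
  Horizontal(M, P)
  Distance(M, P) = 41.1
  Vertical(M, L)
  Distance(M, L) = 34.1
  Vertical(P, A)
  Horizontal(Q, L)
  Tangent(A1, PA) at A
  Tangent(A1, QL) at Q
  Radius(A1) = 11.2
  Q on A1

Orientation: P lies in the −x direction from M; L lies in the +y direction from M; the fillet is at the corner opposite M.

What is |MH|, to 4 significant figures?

37.66

M is at the origin; M and P share the same y with |MP| = 41.1 and P on the −x side, so P = (-41.10, 0.000). ML is vertical with |ML| = 34.1 and L on the +y side, so L = (0.000, 34.10). The virtual corner opposite M is at (-41.10, 34.10). The tangent condition forces HA to be normal to PA and A1 meets QL tangentially, so HQ is at right angles to QL, with radius 11.2, so the center H sits 11.2 in from both sides at H = (-29.90, 22.90). Then |MH| = |H − M| = 37.66.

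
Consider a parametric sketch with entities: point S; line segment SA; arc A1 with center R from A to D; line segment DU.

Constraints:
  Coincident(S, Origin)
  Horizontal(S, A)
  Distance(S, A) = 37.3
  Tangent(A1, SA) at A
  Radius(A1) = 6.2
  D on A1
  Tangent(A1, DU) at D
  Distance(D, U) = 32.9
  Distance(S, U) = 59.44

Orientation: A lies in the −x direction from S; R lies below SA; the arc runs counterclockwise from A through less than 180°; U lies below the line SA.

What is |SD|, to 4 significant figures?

43.89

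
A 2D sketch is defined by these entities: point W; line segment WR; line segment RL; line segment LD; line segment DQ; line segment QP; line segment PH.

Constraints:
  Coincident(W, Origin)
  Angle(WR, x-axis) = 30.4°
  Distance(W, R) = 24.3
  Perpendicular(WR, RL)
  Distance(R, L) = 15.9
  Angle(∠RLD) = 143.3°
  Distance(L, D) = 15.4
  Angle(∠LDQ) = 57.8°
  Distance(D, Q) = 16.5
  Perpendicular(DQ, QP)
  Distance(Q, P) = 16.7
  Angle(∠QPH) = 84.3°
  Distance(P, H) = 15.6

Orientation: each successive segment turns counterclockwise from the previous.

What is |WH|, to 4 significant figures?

36.23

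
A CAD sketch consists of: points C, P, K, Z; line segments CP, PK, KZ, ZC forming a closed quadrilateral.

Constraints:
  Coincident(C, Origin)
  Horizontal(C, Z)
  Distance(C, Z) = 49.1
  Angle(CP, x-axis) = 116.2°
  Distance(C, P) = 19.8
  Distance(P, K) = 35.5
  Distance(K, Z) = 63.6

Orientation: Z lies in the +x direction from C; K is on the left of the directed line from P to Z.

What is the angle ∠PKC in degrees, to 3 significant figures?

19.1°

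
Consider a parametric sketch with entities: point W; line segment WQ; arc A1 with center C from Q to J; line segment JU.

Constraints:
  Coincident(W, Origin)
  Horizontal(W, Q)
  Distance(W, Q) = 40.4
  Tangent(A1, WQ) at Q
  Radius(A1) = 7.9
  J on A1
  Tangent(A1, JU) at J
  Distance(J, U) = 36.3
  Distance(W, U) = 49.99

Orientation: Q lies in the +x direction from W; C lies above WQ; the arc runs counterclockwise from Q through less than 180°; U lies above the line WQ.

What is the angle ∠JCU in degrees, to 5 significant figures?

77.722°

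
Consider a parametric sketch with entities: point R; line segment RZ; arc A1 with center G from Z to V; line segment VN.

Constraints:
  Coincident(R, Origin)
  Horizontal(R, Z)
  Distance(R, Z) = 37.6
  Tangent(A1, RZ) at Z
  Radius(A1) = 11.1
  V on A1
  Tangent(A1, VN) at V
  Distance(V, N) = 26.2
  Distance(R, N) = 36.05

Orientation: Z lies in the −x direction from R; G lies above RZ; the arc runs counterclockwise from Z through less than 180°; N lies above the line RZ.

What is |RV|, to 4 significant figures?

28.16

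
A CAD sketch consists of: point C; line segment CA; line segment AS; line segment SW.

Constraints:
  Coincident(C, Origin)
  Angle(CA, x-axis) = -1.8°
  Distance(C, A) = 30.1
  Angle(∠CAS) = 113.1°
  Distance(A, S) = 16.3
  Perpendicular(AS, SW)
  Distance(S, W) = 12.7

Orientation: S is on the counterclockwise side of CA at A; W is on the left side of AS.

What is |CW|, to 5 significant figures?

31.855

C is at the origin; CA runs at -1.8° with length 30.1, so A = 30.1·(cos -1.8°, sin -1.8°) = (30.085, -0.94546). ∠CAS = 113.1°, so AS runs at -1.8° + (180° − 113.1°) = 65.100° from the x-axis; with |AS| = 16.3, S = A + 16.3·(cos 65.100°, sin 65.100°) = (36.948, 13.839). The perpendicularity gives SW at right angles to AS; with |SW| = 12.7 on the left of AS, W = S + 12.7·(-0.90704, 0.42104) = (25.429, 19.187). Then |CW| = |W − C| = 31.855.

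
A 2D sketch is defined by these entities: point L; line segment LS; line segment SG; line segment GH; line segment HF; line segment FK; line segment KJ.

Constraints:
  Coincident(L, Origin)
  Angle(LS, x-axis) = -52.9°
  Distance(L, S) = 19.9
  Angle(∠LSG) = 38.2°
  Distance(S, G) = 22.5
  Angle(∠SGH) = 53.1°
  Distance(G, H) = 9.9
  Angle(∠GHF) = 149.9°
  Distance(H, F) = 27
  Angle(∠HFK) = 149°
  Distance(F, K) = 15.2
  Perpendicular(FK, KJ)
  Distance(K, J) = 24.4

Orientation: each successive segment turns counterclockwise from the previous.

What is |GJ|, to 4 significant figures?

43.17

L is at the origin; LS runs at -52.9° with length 19.9, so S = (12.00, -15.87). ∠LSG = 38.2° gives SG at 88.90° from the x-axis; with |SG| = 22.5, G = (12.44, 6.624). ∠SGH = 53.1° gives GH at -144.2° from the x-axis; with |GH| = 9.9, H = (4.406, 0.8329). ∠GHF = 149.9° gives HF at -114.1° from the x-axis; with |HF| = 27.0, F = (-6.619, -23.81). ∠HFK = 149.0° gives FK at -83.10° from the x-axis; with |FK| = 15.2, K = (-4.793, -38.90). FK is perpendicular to KJ, so KJ runs at 6.900°; with |KJ| = 24.4, J = (19.43, -35.97). Then |GJ| = |J − G| = 43.17.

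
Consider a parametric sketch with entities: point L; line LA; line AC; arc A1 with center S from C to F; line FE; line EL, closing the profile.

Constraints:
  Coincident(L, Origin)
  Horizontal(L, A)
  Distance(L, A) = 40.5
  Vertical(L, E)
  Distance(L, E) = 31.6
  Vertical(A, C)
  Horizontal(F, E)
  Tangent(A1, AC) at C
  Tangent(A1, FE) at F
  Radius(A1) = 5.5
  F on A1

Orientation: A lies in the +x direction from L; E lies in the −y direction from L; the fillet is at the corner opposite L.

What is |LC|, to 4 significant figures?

48.18

The virtual corner opposite L is at (40.50, -31.60). The tangent condition forces SC to be normal to AC and A1 meets FE tangentially, so SF is at right angles to FE, with radius 5.5, so the center S sits 5.5 in from both sides at S = (35.00, -26.10). That places the tangent points at C = (40.50, -26.10) on AC and F = (35.00, -31.60) on FE. Then |LC| = |C − L| = 48.18.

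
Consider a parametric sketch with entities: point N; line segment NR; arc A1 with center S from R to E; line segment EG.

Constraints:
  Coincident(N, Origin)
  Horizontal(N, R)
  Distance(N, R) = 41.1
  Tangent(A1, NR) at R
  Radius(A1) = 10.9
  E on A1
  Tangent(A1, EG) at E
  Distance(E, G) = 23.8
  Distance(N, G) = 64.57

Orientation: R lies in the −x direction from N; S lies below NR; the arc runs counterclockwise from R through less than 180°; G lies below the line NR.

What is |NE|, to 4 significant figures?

52.65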